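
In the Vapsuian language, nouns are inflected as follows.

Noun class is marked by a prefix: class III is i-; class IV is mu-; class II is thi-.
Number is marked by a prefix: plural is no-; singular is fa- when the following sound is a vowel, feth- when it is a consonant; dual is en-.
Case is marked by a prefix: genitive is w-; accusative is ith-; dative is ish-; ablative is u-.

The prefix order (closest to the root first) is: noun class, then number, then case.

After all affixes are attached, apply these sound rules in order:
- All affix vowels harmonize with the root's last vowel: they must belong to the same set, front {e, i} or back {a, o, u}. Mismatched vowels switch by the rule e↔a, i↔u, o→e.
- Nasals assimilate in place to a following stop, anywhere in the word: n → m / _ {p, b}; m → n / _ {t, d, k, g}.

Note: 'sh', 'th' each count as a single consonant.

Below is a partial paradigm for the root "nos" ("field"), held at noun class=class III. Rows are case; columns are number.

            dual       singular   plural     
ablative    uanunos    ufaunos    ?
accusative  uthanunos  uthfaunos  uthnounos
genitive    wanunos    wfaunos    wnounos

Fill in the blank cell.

unounos

Attach noun class class III i- → inos.
Attach number plural no- → noinos.
Attach case ablative u- → unoinos.
Apply vowel harmony: unoinos → unounos.
Nasal assimilation: no change.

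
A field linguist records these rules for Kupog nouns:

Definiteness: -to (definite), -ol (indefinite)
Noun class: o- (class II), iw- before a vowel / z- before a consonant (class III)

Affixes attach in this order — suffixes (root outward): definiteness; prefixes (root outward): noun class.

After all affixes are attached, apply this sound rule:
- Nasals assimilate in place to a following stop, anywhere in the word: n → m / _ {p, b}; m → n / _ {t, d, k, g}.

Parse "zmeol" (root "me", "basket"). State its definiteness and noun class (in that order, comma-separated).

indefinite, class III

Segment: z-me-ol.
definiteness: -ol → indefinite.
noun class: iw/z- → class III.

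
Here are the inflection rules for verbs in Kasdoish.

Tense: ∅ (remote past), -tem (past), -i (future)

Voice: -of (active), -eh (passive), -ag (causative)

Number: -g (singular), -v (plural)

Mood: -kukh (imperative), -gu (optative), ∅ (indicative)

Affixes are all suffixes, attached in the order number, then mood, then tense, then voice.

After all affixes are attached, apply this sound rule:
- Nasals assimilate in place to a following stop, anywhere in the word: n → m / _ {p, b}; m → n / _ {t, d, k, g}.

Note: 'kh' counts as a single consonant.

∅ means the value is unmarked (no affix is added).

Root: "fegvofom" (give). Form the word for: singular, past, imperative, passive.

fegvofongkukhtemeh

Attach number singular -g → fegvofomg.
Attach mood imperative -kukh → fegvofomgkukh.
Attach tense past -tem → fegvofomgkukhtem.
Attach voice passive -eh → fegvofomgkukhtemeh.
Apply nasal assimilation: fegvofomgkukhtemeh → fegvofongkukhtemeh.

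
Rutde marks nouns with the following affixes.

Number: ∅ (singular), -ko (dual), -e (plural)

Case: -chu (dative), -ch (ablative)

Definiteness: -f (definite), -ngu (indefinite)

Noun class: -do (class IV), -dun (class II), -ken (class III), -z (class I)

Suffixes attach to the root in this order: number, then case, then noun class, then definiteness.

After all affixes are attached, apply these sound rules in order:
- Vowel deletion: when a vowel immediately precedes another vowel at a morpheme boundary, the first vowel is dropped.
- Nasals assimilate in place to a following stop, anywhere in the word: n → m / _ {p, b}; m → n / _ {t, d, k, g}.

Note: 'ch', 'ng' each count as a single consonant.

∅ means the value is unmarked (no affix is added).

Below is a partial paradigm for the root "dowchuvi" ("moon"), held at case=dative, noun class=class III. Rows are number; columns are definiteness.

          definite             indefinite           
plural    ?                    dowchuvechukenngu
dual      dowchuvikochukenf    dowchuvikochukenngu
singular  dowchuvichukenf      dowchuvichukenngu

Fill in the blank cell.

dowchuvechukenf

Attach number plural -e → dowchuvie.
Attach case dative -chu → dowchuviechu.
Attach noun class class III -ken → dowchuviechuken.
Attach definiteness definite -f → dowchuviechukenf.
Apply vowel deletion: dowchuviechukenf → dowchuvechukenf.
Nasal assimilation: no change.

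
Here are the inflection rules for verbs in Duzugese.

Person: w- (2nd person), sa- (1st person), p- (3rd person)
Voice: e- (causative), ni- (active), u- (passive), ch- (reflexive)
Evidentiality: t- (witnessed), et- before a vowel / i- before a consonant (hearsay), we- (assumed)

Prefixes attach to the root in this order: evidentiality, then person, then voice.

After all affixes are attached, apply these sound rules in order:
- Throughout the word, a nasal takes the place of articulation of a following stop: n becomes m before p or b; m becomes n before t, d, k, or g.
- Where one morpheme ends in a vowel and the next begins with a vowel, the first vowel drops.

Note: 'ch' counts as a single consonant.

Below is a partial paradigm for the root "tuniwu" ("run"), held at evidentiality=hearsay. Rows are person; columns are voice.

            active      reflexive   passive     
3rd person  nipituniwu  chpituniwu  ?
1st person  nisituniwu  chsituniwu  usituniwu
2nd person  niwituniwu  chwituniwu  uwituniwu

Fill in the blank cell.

upituniwu

Attach evidentiality hearsay i- (before consonant 't') → ituniwu.
Attach person 3rd person p- → pituniwu.
Attach voice passive u- → upituniwu.
Nasal assimilation: no change.
Vowel deletion: no change.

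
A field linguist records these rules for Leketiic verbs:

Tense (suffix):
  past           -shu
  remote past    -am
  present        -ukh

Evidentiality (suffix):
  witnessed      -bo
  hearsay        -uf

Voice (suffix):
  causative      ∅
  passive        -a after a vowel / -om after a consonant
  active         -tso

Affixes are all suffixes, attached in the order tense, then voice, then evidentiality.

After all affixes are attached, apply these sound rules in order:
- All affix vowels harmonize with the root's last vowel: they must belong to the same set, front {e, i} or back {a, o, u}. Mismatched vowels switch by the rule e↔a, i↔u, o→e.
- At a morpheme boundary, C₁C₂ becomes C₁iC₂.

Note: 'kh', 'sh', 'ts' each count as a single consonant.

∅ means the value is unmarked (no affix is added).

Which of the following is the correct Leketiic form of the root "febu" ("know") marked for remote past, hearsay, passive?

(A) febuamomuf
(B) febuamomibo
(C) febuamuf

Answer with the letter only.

A

Attach tense remote past -am → febuam.
Attach voice passive -om (after consonant 'm') → febuamom.
Attach evidentiality hearsay -uf → febuamomuf.
Vowel harmony: no change.
Epenthesis: no change.
So the correct form is febuamomuf, option (A).
(B) febuamomibo is wrong: it uses witnessed instead of hearsay for evidentiality.
(C) febuamuf is wrong: it uses causative instead of passive for voice.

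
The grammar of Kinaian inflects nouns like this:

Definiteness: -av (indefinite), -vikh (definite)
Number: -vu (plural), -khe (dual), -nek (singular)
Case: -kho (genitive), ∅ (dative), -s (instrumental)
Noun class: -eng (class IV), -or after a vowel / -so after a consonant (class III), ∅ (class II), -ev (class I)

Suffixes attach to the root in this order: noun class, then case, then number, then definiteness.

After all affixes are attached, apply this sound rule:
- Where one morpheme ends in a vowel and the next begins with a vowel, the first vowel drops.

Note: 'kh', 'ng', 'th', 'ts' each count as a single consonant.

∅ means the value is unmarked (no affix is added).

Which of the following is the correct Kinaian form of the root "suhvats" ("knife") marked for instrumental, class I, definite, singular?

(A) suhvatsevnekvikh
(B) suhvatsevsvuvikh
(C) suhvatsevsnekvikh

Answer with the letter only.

Attach noun class class I -ev → suhvatsev.
Attach case instrumental -s → suhvatsevs.
Attach number singular -nek → suhvatsevsnek.
Attach definiteness definite -vikh → suhvatsevsnekvikh.
Vowel deletion: no change.
So the correct form is suhvatsevsnekvikh, option (C).
(A) suhvatsevnekvikh is wrong: it uses dative instead of instrumental for case.
(B) suhvatsevsvuvikh is wrong: it uses plural instead of singular for number.

C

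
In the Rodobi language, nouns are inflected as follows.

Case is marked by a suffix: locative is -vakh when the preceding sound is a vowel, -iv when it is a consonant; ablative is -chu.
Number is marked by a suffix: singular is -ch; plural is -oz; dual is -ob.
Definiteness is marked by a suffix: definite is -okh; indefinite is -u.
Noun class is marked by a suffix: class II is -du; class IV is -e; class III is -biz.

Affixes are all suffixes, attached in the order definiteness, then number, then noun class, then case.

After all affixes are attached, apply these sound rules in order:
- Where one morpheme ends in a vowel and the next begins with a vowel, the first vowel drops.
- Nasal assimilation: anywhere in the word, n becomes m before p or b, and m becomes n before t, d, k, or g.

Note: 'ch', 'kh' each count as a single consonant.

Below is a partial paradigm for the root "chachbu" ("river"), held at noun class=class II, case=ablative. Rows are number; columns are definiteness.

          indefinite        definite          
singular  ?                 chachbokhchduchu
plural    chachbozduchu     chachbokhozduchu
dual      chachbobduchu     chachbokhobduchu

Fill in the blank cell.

Attach definiteness indefinite -u → chachbuu.
Attach number singular -ch → chachbuuch.
Attach noun class class II -du → chachbuuchdu.
Attach case ablative -chu → chachbuuchduchu.
Apply vowel deletion: chachbuuchduchu → chachbuchduchu.
Nasal assimilation: no change.

chachbuchduchu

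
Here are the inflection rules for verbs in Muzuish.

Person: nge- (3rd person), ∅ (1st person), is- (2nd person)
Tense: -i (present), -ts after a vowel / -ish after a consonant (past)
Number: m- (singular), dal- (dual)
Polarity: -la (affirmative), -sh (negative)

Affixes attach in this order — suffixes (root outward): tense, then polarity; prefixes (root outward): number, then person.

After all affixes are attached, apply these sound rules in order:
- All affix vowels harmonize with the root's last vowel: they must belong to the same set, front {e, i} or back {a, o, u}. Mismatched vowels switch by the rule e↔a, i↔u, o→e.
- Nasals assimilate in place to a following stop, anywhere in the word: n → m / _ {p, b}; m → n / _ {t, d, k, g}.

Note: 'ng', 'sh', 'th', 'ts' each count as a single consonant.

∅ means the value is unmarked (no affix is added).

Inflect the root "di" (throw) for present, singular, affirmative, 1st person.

ndiile

Attach number singular m- → mdi.
person = 1st person: zero marking, form stays mdi.
Attach tense present -i → mdii.
Attach polarity affirmative -la → mdiila.
Apply vowel harmony: mdiila → mdiile.
Apply nasal assimilation: mdiile → ndiile.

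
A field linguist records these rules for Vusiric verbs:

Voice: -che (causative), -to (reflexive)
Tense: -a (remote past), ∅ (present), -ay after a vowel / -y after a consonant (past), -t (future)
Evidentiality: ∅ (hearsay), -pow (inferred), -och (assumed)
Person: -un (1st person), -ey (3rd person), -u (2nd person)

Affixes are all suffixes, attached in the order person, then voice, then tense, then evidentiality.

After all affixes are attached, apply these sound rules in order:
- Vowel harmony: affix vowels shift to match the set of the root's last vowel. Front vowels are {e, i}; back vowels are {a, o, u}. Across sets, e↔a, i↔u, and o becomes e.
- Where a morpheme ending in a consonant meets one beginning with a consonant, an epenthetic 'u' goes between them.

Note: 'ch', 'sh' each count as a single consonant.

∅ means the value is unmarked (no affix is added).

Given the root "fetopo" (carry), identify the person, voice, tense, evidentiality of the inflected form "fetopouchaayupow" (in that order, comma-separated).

Segment: fetopo-u-che-ay-pow.
person: -u → 2nd person.
voice: -che → causative.
tense: -ay/y → past.
evidentiality: -pow → inferred.

2nd person, causative, past, inferred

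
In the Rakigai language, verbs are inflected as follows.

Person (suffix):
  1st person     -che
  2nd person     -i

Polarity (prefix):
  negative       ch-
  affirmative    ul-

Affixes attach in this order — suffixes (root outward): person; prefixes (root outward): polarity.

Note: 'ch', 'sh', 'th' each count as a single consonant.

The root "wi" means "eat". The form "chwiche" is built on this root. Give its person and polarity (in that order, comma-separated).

Segment: ch-wi-che.
person: -che → 1st person.
polarity: ch- → negative.

1st person, negative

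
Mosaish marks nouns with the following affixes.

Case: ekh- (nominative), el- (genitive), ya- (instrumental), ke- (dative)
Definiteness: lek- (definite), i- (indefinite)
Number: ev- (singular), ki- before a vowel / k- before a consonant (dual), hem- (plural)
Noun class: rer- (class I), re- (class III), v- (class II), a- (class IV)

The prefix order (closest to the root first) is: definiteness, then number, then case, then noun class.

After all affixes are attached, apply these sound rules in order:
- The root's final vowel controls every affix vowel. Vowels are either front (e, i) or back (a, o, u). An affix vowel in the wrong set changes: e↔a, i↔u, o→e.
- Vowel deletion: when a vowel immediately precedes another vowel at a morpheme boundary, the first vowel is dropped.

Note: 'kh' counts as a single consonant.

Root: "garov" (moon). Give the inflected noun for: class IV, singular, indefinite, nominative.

Attach definiteness indefinite i- → igarov.
Attach number singular ev- → evigarov.
Attach case nominative ekh- → ekhevigarov.
Attach noun class class IV a- → aekhevigarov.
Apply vowel harmony: aekhevigarov → aakhavugarov.
Apply vowel deletion: aakhavugarov → akhavugarov.

akhavugarov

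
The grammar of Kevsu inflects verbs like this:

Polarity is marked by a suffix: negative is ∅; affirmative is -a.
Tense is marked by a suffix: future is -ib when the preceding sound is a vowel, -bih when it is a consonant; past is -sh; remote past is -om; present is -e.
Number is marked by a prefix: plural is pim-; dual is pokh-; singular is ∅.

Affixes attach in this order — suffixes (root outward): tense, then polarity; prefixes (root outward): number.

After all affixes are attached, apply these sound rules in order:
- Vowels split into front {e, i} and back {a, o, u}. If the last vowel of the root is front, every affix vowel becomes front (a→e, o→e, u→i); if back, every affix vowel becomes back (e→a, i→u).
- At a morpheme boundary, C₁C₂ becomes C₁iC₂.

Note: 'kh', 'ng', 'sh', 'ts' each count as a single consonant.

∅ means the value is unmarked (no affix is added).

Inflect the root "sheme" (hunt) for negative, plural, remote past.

Attach tense remote past -om → shemeom.
Attach number plural pim- → pimshemeom.
polarity = negative: zero marking, form stays pimshemeom.
Apply vowel harmony: pimshemeom → pimshemeem.
Apply epenthesis: pimshemeem → pimishemeem.

pimishemeem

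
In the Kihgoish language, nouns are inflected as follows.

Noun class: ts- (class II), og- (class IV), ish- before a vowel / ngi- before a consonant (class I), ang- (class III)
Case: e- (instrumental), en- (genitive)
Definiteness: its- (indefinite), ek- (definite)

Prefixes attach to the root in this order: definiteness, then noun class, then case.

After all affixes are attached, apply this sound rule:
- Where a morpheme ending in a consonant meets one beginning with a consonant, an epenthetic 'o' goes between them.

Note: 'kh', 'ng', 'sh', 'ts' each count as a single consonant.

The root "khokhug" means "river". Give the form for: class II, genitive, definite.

enotsekokhokhug

Attach definiteness definite ek- → ekkhokhug.
Attach noun class class II ts- → tsekkhokhug.
Attach case genitive en- → entsekkhokhug.
Apply epenthesis: entsekkhokhug → enotsekokhokhug.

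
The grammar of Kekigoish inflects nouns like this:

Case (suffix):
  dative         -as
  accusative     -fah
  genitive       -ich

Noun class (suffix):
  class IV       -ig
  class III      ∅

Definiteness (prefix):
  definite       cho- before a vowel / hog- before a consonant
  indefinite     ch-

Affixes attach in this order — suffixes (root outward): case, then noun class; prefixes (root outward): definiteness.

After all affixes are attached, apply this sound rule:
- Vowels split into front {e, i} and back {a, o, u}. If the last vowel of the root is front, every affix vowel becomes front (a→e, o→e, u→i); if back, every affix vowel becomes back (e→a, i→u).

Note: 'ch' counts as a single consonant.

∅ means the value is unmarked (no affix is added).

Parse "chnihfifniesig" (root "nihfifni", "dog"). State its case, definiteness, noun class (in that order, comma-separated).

Segment: ch-nihfifni-as-ig.
case: -as → dative.
definiteness: ch- → indefinite.
noun class: -ig → class IV.

dative, indefinite, class IV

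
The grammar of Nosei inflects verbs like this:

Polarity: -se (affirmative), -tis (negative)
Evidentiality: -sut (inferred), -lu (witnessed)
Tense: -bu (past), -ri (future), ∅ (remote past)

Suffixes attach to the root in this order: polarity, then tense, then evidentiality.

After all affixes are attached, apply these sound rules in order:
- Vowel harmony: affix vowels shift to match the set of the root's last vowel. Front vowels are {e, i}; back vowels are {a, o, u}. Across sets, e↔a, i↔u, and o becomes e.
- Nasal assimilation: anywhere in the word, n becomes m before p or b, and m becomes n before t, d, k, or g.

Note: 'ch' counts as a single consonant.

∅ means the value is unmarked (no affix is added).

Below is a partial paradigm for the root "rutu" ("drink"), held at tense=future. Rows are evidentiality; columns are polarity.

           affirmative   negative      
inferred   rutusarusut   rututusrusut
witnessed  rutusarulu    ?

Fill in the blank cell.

Attach polarity negative -tis → rututis.
Attach tense future -ri → rututisri.
Attach evidentiality witnessed -lu → rututisrilu.
Apply vowel harmony: rututisrilu → rututusrulu.
Nasal assimilation: no change.

rututusrulu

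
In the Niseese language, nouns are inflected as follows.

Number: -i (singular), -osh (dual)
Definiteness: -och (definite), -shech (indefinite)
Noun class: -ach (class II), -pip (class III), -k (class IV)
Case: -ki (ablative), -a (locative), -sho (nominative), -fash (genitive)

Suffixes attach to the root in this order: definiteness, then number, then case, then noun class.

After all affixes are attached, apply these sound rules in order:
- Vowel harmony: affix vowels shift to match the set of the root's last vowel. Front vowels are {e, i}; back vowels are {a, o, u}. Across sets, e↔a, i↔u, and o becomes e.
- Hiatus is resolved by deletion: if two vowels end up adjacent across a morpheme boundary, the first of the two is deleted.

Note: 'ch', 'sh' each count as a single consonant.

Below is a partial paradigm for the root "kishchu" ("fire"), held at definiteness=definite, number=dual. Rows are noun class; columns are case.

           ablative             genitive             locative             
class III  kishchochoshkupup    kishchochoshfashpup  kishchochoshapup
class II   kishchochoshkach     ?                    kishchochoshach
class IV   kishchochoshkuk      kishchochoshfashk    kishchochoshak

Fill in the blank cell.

Attach definiteness definite -och → kishchuoch.
Attach number dual -osh → kishchuochosh.
Attach case genitive -fash → kishchuochoshfash.
Attach noun class class II -ach → kishchuochoshfashach.
Vowel harmony: no change.
Apply vowel deletion: kishchuochoshfashach → kishchochoshfashach.

kishchochoshfashach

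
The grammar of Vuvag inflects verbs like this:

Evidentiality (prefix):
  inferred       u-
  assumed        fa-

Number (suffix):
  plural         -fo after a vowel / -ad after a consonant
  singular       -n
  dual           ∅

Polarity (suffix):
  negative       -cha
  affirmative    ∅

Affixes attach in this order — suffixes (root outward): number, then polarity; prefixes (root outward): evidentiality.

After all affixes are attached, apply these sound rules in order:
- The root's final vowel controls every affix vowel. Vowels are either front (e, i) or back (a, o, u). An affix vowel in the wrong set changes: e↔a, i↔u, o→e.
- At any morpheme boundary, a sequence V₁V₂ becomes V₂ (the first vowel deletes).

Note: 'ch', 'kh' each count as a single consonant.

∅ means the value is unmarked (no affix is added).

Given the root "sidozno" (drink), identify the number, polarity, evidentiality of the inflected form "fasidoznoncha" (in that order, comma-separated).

Segment: fa-sidozno-n-cha.
number: -n → singular.
polarity: -cha → negative.
evidentiality: fa- → assumed.

singular, negative, assumed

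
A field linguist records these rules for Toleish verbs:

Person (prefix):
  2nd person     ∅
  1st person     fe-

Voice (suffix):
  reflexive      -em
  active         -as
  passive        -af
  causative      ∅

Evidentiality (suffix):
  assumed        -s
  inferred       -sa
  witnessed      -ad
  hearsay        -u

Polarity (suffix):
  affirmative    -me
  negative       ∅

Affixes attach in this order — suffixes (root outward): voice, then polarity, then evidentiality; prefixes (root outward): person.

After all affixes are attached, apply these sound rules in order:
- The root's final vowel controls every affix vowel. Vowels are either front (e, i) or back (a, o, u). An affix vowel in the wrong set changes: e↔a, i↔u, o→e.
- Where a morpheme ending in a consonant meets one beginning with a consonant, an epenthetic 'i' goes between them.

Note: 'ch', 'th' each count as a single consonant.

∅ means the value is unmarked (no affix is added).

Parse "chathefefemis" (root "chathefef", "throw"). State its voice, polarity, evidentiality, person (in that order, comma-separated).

reflexive, negative, assumed, 2nd person

Segment: chathefef-em-s.
voice: -em → reflexive.
polarity: ∅ → negative.
evidentiality: -s → assumed.
person: ∅ → 2nd person.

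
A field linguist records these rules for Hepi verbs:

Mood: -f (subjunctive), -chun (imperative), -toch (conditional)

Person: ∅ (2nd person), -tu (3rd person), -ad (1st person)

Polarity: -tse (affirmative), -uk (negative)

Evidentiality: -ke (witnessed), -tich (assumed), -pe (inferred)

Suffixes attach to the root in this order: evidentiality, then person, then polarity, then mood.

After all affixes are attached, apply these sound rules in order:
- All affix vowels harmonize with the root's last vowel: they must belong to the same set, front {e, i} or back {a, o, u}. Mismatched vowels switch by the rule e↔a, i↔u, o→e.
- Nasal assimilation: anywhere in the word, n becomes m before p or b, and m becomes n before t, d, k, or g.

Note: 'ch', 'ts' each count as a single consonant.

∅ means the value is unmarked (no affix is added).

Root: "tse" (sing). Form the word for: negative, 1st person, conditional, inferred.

tsepeediktech

Attach evidentiality inferred -pe → tsepe.
Attach person 1st person -ad → tsepead.
Attach polarity negative -uk → tsepeaduk.
Attach mood conditional -toch → tsepeaduktoch.
Apply vowel harmony: tsepeaduktoch → tsepeediktech.
Nasal assimilation: no change.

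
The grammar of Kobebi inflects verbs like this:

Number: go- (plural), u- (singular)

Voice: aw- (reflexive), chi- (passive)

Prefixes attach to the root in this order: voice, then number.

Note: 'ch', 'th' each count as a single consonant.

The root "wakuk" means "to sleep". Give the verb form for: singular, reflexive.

Attach voice reflexive aw- → awwakuk.
Attach number singular u- → uawwakuk.

uawwakuk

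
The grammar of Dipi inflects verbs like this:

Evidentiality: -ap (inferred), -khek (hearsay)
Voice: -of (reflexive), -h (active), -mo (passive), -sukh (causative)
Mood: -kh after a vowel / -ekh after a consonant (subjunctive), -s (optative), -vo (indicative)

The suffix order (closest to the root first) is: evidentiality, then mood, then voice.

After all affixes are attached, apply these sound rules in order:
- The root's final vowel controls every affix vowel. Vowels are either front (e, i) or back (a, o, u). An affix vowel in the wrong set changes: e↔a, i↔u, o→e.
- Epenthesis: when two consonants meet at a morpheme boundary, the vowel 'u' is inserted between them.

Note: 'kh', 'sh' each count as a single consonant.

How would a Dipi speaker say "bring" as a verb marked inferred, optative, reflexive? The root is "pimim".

Attach evidentiality inferred -ap → pimimap.
Attach mood optative -s → pimimaps.
Attach voice reflexive -of → pimimapsof.
Apply vowel harmony: pimimapsof → pimimepsef.
Apply epenthesis: pimimepsef → pimimepusef.

pimimepusef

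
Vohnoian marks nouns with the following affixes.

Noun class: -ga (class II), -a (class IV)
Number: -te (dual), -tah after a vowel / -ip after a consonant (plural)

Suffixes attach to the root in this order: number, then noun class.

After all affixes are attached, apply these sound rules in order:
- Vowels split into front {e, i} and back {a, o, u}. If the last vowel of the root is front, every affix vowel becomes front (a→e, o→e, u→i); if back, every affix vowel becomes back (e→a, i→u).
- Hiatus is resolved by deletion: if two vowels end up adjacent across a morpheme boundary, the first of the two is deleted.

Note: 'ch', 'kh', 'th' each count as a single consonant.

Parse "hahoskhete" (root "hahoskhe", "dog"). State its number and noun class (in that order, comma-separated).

Segment: hahoskhe-te-a.
number: -te → dual.
noun class: -a → class IV.

dual, class IV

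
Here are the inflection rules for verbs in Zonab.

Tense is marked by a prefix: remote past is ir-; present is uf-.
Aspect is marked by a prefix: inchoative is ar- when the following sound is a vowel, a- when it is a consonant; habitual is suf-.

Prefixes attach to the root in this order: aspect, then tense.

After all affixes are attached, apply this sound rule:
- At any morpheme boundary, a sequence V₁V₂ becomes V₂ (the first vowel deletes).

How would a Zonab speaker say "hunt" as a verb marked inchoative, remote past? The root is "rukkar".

Attach aspect inchoative a- (before consonant 'r') → arukkar.
Attach tense remote past ir- → irarukkar.
Vowel deletion: no change.

irarukkar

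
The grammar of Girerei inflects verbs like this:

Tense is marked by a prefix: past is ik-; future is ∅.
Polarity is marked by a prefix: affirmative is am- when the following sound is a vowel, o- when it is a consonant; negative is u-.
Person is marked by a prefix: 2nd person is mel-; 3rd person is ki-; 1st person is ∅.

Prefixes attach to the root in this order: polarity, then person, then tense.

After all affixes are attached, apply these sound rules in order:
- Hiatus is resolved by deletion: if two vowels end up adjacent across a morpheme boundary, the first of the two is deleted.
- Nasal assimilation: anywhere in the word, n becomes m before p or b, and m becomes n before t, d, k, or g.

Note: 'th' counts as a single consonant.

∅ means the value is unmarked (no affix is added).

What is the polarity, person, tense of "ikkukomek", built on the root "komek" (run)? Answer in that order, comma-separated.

Segment: ik-ki-u-komek.
polarity: u- → negative.
person: ki- → 3rd person.
tense: ik- → past.

negative, 3rd person, past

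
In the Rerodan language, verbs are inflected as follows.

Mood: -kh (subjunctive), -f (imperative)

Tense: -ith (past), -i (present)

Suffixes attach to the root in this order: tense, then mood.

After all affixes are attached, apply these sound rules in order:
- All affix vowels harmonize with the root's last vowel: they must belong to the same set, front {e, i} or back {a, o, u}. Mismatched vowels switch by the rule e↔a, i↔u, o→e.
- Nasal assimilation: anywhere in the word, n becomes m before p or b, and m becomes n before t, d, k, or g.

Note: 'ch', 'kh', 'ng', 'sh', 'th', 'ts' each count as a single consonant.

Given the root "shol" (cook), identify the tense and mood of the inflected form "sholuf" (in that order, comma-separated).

present, imperative

Segment: shol-i-f.
tense: -i → present.
mood: -f → imperative.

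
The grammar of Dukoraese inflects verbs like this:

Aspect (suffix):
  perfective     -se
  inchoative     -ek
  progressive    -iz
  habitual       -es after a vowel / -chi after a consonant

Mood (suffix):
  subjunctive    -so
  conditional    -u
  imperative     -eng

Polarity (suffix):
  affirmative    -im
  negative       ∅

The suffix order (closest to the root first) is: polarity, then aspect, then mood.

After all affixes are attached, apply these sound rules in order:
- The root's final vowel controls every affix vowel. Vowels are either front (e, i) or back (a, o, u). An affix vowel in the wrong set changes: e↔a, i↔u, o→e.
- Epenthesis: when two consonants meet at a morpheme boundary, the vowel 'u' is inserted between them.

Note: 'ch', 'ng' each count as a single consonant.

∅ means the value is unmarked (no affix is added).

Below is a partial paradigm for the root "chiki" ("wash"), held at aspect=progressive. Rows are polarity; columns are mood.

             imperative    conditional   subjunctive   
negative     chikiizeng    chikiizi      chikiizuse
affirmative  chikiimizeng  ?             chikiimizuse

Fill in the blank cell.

chikiimizi

Attach polarity affirmative -im → chikiim.
Attach aspect progressive -iz → chikiimiz.
Attach mood conditional -u → chikiimizu.
Apply vowel harmony: chikiimizu → chikiimizi.
Epenthesis: no change.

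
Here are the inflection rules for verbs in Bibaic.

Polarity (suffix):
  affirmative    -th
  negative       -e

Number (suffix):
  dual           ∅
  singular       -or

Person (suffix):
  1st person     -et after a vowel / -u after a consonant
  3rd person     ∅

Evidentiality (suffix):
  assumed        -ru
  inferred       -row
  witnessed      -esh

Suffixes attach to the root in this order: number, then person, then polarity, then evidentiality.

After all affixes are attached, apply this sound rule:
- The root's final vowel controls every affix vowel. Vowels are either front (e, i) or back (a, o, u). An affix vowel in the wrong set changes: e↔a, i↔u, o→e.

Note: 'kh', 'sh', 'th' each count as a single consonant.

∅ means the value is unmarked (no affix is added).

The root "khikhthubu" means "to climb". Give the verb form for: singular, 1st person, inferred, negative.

Attach number singular -or → khikhthubuor.
Attach person 1st person -u (after consonant 'r') → khikhthubuoru.
Attach polarity negative -e → khikhthubuorue.
Attach evidentiality inferred -row → khikhthubuoruerow.
Apply vowel harmony: khikhthubuoruerow → khikhthubuoruarow.

khikhthubuoruarow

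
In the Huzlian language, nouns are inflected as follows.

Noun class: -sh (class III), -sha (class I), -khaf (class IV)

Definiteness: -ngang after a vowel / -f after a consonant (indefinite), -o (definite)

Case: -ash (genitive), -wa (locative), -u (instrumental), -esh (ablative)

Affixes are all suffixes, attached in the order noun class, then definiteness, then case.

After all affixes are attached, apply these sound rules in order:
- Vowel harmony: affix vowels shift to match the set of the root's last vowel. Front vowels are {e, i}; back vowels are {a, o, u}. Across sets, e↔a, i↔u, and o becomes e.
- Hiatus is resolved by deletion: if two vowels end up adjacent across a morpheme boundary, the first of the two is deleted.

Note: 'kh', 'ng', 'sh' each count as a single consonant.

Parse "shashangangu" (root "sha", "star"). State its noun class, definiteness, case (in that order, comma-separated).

Segment: sha-sha-ngang-u.
noun class: -sha → class I.
definiteness: -ngang/f → indefinite.
case: -u → instrumental.

class I, indefinite, instrumental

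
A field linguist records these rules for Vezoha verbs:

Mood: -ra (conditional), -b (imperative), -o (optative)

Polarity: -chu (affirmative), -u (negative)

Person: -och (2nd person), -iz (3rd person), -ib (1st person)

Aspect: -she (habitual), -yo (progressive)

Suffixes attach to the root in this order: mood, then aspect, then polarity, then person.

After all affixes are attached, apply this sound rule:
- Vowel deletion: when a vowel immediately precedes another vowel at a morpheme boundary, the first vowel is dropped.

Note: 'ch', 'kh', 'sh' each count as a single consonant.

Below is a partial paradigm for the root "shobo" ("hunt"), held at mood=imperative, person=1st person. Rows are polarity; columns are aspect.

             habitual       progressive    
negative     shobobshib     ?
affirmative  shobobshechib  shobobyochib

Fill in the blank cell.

Attach mood imperative -b → shobob.
Attach aspect progressive -yo → shobobyo.
Attach polarity negative -u → shobobyou.
Attach person 1st person -ib → shobobyouib.
Apply vowel deletion: shobobyouib → shobobyib.

shobobyib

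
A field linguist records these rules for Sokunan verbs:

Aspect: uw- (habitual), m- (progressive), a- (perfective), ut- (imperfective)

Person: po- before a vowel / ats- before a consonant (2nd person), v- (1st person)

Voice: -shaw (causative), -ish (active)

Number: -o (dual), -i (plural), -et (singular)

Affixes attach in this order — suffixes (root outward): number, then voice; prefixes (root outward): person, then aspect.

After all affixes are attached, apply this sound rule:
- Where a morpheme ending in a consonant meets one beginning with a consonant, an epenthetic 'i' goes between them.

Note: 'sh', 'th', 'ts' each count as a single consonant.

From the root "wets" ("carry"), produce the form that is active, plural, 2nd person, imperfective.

Attach number plural -i → wetsi.
Attach person 2nd person ats- (before consonant 'w') → atswetsi.
Attach aspect imperfective ut- → utatswetsi.
Attach voice active -ish → utatswetsiish.
Apply epenthesis: utatswetsiish → utatsiwetsiish.

utatsiwetsiish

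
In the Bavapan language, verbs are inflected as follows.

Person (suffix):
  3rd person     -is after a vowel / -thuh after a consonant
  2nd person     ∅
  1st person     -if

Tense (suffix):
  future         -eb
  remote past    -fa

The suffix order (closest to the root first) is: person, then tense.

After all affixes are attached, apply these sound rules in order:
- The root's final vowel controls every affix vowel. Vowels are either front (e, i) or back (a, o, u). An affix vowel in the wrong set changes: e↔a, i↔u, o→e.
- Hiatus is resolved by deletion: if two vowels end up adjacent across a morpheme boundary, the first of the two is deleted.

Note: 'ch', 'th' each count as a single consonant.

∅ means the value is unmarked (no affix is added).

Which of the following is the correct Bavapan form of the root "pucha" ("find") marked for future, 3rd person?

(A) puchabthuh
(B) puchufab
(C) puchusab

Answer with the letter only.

C

Attach person 3rd person -is (after vowel 'a') → puchais.
Attach tense future -eb → puchaiseb.
Apply vowel harmony: puchaiseb → puchausab.
Apply vowel deletion: puchausab → puchusab.
So the correct form is puchusab, option (C).
(B) puchufab is wrong: it uses 1st person instead of 3rd person for person.
(A) puchabthuh is wrong: it has the affixes in the wrong order.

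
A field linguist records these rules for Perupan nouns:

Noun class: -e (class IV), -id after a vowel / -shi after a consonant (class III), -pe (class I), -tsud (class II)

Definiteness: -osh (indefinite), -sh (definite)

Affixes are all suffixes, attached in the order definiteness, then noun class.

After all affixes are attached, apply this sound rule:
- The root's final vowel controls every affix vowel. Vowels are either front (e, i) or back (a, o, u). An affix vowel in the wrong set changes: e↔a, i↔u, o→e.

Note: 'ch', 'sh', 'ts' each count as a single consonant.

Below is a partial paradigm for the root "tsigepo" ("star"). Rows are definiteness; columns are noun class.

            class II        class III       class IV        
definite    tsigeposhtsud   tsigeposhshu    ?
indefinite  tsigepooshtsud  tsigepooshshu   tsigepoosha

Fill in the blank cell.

Attach definiteness definite -sh → tsigeposh.
Attach noun class class IV -e → tsigeposhe.
Apply vowel harmony: tsigeposhe → tsigeposha.

tsigeposha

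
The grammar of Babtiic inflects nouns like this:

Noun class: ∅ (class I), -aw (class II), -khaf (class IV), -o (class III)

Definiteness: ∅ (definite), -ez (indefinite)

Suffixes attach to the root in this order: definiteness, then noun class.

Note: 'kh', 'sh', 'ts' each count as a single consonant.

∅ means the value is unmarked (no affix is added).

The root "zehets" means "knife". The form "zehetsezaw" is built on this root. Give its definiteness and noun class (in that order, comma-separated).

indefinite, class II

Segment: zehets-ez-aw.
definiteness: -ez → indefinite.
noun class: -aw → class II.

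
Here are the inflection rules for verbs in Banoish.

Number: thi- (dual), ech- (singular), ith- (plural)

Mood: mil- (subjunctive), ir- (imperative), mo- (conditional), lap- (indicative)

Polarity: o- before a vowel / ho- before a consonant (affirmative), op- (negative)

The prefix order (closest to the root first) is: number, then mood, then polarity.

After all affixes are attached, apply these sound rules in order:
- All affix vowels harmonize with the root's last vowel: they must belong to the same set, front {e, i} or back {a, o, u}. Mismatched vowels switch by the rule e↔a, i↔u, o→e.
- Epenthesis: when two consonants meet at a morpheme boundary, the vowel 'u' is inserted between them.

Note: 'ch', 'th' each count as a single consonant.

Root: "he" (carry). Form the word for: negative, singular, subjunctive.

Attach number singular ech- → echhe.
Attach mood subjunctive mil- → milechhe.
Attach polarity negative op- → opmilechhe.
Apply vowel harmony: opmilechhe → epmilechhe.
Apply epenthesis: epmilechhe → epumilechuhe.

epumilechuhe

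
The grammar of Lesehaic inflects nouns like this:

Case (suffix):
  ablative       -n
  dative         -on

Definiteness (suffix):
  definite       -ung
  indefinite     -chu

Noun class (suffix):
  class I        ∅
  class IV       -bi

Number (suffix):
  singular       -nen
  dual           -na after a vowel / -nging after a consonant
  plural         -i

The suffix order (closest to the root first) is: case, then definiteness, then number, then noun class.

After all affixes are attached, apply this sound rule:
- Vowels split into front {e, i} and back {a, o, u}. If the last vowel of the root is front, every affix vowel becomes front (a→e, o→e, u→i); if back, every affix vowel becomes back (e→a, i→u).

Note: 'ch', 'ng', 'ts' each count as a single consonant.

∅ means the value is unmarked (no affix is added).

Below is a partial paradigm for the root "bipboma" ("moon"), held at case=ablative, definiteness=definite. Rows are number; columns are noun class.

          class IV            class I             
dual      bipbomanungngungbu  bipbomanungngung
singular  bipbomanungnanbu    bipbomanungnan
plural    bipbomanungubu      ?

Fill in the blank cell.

Attach case ablative -n → bipboman.
Attach definiteness definite -ung → bipbomanung.
Attach number plural -i → bipbomanungi.
noun class = class I: zero marking, form stays bipbomanungi.
Apply vowel harmony: bipbomanungi → bipbomanungu.

bipbomanungu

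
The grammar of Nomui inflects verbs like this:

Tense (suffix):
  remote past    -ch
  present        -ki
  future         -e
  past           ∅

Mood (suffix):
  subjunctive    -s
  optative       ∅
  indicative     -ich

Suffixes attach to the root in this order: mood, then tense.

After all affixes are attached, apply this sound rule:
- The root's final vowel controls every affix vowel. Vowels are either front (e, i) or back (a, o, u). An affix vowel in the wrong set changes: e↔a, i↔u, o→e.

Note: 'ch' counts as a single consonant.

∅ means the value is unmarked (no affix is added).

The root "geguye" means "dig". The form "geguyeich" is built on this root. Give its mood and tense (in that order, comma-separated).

Segment: geguye-ich.
mood: -ich → indicative.
tense: ∅ → past.

indicative, past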